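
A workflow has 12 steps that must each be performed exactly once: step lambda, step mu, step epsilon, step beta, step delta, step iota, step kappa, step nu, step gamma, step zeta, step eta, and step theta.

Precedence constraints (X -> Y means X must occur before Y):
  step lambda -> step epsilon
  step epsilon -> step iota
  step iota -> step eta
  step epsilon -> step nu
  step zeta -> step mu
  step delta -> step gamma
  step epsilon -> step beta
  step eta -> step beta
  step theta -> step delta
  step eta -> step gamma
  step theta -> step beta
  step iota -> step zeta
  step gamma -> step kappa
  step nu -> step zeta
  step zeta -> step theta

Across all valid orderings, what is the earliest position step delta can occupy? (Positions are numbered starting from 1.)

7

Working backwards through the constraints from step delta, its full set of required predecessors is step lambda, step epsilon, step iota, step nu, step zeta, step theta — 6 of them.
So at minimum 6 steps come before step delta, putting step delta no earlier than position 7. That position is achievable by scheduling exactly those predecessors first.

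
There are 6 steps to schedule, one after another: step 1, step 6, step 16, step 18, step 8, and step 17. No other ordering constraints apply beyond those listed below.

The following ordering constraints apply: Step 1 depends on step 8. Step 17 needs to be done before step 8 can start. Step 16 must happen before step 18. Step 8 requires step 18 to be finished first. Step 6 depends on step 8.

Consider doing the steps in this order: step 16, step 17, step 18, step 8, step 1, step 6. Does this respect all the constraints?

Going through the constraints one by one, each required predecessor appears earlier in the sequence than its dependent — e.g. step 16 (position 1) is before step 18 (position 3), as required.

Yes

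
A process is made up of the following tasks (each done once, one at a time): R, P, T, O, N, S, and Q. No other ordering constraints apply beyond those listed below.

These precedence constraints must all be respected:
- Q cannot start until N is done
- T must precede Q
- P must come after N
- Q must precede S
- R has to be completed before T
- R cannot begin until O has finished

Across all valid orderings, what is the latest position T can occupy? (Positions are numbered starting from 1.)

Every task that must follow T has to come after it. Tracing all chains starting from T, those tasks are: S, Q — 2 in total.
So at least 2 tasks follow T, putting T no later than position 5. That position is achievable by scheduling everything else first.

5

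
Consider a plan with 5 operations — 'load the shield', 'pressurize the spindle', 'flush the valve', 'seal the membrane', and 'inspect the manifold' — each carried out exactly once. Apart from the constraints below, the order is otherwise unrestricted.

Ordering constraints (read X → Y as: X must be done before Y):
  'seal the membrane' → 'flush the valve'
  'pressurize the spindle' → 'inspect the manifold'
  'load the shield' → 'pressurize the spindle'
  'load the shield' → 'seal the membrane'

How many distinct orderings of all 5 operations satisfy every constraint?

6

'load the shield' is the only operation with nothing required before it, so every ordering starts there.
Systematically extending each partial ordering one operation at a time and counting, there are 6 complete orderings.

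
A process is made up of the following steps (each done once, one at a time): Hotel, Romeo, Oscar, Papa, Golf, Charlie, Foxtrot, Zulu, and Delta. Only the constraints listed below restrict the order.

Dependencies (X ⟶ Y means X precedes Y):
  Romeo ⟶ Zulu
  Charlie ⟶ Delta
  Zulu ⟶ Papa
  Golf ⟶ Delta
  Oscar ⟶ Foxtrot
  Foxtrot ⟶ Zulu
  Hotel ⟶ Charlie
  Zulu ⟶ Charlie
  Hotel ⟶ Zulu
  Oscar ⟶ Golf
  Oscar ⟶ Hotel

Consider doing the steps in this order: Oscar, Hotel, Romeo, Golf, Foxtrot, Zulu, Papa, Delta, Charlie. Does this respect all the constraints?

No

The sequence places Delta ahead of Charlie.
Since Charlie is required before Delta, the ordering is invalid.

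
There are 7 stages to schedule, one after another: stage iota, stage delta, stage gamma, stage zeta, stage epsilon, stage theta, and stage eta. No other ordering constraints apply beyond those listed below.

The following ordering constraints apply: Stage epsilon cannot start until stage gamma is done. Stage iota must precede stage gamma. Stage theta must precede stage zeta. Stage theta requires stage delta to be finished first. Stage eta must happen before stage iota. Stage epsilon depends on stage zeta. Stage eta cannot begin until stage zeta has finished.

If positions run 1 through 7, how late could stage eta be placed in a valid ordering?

4

Following every chain forward from stage eta, the stages that must come later are stage iota, stage gamma, stage epsilon — 3 of them.
With 3 mandatory successors out of 7 stages total, the latest slot for stage eta is 7−3 = 4, and it's reachable by doing all non-successors before stage eta.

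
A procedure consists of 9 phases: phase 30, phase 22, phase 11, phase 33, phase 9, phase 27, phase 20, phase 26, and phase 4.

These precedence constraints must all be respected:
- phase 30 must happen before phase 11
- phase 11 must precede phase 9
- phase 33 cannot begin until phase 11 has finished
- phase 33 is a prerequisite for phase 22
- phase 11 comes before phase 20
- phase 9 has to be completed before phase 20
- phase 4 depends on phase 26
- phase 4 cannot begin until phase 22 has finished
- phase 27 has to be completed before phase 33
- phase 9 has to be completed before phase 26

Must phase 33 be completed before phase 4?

Yes

Following the dependencies: phase 33 → phase 22 → phase 4.
That forces phase 33 before phase 4 in every valid schedule.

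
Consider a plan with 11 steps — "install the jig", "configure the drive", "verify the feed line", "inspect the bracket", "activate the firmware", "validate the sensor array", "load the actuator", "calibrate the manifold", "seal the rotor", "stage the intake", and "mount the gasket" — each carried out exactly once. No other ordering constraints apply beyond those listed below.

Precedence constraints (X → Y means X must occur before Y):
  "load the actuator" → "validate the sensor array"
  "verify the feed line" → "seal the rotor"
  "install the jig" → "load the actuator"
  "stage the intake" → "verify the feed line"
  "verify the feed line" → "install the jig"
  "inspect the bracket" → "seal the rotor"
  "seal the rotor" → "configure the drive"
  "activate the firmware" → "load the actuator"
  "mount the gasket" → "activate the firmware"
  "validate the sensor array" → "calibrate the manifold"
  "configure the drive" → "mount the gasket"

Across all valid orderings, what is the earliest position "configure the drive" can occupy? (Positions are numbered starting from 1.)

Working backwards through the constraints from "configure the drive", its full set of required predecessors is "verify the feed line", "inspect the bracket", "seal the rotor", "stage the intake" — 4 of them.
With 4 mandatory predecessors, the earliest "configure the drive" can sit is position 4+1 = 5, and placing just those 4 first achieves it.

5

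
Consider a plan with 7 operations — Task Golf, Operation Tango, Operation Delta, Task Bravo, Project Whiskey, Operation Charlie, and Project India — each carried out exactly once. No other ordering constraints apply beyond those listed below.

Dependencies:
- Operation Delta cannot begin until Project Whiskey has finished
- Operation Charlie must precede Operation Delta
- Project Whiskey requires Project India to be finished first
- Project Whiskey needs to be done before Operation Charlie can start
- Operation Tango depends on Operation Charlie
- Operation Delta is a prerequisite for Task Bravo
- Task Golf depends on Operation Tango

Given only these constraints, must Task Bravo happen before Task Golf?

No chain of constraints connects Task Bravo to Task Golf in either direction.
So Task Bravo can come before Task Golf or after — it is not forced.

No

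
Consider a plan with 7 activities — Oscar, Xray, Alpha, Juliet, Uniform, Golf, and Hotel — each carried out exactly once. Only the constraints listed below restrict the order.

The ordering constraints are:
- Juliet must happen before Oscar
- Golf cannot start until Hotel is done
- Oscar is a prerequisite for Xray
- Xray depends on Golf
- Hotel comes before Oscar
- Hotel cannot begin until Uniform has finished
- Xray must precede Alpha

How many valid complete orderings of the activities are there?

The activities with no prerequisites are Juliet, Uniform; any of them can be placed first.
Counting all ways to extend the partial order to a total order gives 7.

7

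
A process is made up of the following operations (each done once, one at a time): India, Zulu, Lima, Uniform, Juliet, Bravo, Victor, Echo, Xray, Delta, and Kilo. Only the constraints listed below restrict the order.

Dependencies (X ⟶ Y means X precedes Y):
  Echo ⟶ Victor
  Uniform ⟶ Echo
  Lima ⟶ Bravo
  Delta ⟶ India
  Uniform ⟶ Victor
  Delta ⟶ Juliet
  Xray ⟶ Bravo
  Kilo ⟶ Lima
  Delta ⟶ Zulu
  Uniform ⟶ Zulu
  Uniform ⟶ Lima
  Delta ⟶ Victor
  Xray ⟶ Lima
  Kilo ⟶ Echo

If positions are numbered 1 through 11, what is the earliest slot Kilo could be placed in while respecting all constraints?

1

Nothing is required before Kilo; it can be the very first operation.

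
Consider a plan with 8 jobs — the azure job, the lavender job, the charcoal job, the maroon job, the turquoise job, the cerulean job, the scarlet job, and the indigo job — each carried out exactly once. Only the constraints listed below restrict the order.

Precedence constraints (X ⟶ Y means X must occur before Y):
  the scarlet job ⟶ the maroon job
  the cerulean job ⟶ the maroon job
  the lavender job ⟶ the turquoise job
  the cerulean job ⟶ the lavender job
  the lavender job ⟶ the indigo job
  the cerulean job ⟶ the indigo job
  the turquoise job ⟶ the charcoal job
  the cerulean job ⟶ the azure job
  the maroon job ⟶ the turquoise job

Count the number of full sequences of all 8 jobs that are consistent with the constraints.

126

The jobs with no prerequisites are the cerulean job, the scarlet job; any of them can be placed first.
Counting all ways to extend the partial order to a total order gives 126.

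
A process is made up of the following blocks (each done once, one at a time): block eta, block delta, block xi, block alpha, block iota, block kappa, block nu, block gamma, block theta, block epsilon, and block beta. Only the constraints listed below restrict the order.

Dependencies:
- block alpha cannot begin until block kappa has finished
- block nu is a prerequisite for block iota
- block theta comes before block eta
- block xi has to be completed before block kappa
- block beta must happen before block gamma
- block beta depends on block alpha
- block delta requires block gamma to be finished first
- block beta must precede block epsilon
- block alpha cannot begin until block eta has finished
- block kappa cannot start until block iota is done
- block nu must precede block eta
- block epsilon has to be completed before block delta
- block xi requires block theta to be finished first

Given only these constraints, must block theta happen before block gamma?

Following the dependencies: block theta → block eta → block alpha → block beta → block gamma.
That forces block theta before block gamma in every valid schedule.

Yes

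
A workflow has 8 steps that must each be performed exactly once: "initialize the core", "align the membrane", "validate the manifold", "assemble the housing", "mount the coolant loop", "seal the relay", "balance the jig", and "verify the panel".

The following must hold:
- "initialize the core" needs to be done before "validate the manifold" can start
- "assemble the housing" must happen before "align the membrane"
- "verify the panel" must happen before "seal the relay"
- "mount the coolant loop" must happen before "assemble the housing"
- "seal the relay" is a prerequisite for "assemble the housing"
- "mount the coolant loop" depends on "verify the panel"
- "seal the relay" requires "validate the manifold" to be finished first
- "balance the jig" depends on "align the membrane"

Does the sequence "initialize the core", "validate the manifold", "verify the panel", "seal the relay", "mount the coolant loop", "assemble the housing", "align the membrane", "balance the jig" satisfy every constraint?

Going through the constraints one by one, each required predecessor appears earlier in the sequence than its dependent — e.g. "validate the manifold" (position 2) is before "seal the relay" (position 4), as required.

Yes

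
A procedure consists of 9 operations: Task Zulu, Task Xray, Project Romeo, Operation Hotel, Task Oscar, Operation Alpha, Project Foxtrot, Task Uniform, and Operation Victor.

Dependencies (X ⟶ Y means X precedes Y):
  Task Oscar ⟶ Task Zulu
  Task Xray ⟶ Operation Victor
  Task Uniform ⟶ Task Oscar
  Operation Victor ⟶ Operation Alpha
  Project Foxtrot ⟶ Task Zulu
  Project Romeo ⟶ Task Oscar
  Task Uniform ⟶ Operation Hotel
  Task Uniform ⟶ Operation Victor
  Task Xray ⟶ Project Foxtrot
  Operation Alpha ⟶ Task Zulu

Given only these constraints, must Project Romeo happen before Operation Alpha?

No

Project Romeo and Operation Alpha are not related by any chain of constraints.
A valid ordering placing Operation Alpha before Project Romeo exists, so the answer is no.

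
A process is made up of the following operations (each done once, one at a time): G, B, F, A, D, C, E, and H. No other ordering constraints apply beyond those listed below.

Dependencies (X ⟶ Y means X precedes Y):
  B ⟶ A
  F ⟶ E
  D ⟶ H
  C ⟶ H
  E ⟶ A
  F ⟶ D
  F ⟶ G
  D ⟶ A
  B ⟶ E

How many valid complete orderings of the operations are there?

445

3 operations have no prerequisites (B, F, C), so any of them could come first.
Systematically extending each partial ordering one operation at a time and counting, there are 445 complete orderings.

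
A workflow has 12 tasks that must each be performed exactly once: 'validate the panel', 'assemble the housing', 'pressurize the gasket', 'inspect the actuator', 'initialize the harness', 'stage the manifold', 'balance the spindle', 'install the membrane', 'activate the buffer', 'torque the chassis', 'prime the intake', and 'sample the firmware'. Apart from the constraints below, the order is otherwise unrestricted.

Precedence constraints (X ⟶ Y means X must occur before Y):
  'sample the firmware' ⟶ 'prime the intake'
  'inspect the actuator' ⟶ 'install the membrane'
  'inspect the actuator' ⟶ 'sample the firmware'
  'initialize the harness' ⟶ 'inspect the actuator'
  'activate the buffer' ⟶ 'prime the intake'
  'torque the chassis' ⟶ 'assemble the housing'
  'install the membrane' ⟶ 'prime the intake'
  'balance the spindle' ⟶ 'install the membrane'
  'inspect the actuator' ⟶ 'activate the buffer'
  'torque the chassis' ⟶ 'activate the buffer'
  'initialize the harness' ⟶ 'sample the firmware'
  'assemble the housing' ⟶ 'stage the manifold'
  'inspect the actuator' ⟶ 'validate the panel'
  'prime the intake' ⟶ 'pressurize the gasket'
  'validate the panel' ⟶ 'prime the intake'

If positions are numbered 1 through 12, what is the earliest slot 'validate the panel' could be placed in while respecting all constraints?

3

The tasks that are forced before 'validate the panel', directly or transitively, are 'inspect the actuator', 'initialize the harness'. That's 2 tasks.
With 2 mandatory predecessors, the earliest 'validate the panel' can sit is position 2+1 = 3, and placing just those 2 first achieves it.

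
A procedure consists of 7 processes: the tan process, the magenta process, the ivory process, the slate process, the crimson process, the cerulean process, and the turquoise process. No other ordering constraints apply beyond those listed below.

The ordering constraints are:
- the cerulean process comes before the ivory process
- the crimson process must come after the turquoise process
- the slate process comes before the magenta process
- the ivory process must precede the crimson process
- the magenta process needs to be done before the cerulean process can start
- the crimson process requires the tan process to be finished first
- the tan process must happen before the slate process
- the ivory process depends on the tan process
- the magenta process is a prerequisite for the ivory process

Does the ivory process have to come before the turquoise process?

No

No chain of constraints connects the ivory process to the turquoise process in either direction.
There exist valid orderings with the turquoise process before the ivory process, so the ivory process is not required to come first.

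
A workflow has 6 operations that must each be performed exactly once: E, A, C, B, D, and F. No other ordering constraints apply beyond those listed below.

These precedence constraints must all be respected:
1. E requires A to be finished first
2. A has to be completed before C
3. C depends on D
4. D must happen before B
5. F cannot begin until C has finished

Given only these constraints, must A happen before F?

Tracing the constraints gives a chain: A → C → F.
Hence A necessarily comes before F.

Yes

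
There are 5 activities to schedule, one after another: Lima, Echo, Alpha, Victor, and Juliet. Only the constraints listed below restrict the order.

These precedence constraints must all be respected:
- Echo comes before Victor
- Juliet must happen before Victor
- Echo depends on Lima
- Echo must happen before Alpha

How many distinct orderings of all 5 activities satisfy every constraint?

The activities with no prerequisites are Lima, Juliet; any of them can be placed first.
Counting all ways to extend the partial order to a total order gives 7.

7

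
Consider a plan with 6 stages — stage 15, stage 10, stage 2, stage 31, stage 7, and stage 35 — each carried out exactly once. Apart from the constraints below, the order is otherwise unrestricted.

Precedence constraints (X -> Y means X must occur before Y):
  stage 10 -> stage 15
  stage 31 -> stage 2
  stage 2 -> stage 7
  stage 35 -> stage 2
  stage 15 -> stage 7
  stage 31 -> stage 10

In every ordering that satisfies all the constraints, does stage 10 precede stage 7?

There is a constraint chain stage 10 → stage 15 → stage 7.
Hence stage 10 necessarily comes before stage 7.

Yes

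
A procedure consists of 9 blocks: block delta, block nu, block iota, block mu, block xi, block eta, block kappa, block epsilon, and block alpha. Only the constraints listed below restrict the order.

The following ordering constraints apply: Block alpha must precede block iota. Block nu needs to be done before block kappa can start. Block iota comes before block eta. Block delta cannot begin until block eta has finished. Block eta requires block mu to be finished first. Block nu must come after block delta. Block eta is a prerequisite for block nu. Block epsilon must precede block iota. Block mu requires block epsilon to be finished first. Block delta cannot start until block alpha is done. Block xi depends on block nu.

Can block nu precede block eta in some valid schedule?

No

There is a dependency chain block eta → block nu, so block nu always comes after block eta.
So no valid ordering can have block nu before block eta.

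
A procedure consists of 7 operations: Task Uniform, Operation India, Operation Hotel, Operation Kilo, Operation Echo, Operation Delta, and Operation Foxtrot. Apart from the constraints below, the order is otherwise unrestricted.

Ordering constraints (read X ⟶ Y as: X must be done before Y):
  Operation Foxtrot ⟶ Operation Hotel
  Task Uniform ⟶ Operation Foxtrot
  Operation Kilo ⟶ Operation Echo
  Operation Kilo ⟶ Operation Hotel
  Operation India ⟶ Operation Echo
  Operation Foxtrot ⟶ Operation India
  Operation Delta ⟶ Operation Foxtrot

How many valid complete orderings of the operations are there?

The operations with no prerequisites are Task Uniform, Operation Kilo, Operation Delta; any of them can be placed first.
Enumerating by repeatedly choosing an available operation (one whose prerequisites are all placed) gives 28 distinct complete orderings.

28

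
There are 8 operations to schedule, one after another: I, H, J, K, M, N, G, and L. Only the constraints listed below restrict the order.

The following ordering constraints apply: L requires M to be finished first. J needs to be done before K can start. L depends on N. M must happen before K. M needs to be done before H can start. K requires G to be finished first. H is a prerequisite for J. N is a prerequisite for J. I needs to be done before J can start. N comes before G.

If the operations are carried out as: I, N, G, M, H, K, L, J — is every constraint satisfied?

In the proposed order, K appears before J.
That contradicts the constraint that J must precede K.

No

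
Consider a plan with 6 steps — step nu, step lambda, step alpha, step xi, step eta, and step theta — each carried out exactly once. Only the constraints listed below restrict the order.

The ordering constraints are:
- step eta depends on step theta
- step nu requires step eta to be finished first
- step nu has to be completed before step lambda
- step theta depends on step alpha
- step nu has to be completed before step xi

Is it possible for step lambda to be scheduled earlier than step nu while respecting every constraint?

No

Following step nu → step lambda, step nu must precede step lambda in every valid ordering.
Hence step lambda can never be scheduled before step nu.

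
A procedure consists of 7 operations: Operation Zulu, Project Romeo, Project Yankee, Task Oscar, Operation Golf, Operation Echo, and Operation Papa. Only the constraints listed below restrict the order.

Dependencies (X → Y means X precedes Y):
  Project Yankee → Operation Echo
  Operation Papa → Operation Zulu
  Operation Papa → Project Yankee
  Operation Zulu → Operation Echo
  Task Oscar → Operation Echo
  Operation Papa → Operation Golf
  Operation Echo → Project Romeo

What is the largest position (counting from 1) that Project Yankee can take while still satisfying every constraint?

Following every chain forward from Project Yankee, the operations that must come later are Project Romeo, Operation Echo — 2 of them.
So at least 2 operations follow Project Yankee, putting Project Yankee no later than position 5. That position is achievable by scheduling everything else first.

5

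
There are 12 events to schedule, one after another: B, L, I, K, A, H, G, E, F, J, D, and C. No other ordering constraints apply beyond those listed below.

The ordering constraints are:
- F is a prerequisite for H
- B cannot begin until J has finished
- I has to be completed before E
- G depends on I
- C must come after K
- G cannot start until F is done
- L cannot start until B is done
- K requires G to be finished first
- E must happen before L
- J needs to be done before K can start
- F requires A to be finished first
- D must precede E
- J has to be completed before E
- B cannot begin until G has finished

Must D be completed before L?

There is a constraint chain D → E → L.
That forces D before L in every valid schedule.

Yes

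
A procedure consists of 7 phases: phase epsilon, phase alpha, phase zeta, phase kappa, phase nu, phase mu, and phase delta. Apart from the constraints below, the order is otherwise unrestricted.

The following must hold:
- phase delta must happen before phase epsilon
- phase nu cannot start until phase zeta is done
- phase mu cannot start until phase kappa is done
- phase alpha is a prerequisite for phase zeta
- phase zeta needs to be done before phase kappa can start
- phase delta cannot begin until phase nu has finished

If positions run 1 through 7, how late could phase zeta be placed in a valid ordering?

2

Every phase that must follow phase zeta has to come after it. Tracing all chains starting from phase zeta, those phases are: phase epsilon, phase kappa, phase nu, phase mu, phase delta — 5 in total.
So at least 5 phases follow phase zeta, putting phase zeta no later than position 2. That position is achievable by scheduling everything else first.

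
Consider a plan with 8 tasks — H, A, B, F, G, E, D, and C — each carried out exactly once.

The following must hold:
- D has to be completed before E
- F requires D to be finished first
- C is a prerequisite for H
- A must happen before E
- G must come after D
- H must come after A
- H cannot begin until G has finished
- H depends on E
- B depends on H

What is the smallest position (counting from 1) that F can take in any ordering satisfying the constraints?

Working backwards through the constraints from F, its only required predecessor is D.
With 1 mandatory predecessor, the earliest F can sit is position 1+1 = 2, and placing just that one first achieves it.

2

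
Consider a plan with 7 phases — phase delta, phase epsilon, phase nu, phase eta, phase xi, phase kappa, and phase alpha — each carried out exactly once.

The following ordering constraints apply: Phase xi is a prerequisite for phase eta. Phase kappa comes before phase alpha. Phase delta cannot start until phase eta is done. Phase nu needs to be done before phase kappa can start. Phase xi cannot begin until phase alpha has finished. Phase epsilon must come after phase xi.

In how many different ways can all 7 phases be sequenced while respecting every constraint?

3

Phase nu is the only phase with nothing required before it, so every ordering starts there.
Counting all ways to extend the partial order to a total order gives 3.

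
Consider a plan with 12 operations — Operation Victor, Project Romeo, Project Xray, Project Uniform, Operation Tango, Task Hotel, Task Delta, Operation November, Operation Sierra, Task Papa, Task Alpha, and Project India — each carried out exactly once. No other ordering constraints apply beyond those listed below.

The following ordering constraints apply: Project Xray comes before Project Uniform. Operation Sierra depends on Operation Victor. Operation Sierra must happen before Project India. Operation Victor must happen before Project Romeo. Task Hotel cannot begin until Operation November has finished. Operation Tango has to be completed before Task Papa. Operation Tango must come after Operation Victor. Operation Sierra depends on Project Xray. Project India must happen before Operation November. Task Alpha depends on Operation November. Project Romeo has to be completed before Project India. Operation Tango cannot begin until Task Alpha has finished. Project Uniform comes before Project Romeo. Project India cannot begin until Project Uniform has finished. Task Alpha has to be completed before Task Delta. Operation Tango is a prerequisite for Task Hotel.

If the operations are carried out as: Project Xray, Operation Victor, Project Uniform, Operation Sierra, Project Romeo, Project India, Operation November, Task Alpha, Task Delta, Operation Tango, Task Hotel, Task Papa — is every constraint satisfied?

Yes

Checking each listed constraint against this order: for instance, Operation Victor is in position 2 and Operation Tango in position 10, so that constraint holds — and the remaining constraints check out the same way.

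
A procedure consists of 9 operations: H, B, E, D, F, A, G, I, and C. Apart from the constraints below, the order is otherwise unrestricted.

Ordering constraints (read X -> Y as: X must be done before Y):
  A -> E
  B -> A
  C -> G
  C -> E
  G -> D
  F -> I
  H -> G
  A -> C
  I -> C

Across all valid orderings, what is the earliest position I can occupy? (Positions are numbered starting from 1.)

2

Working backwards through the constraints from I, its only required predecessor is F.
With 1 mandatory predecessor, the earliest I can sit is position 1+1 = 2, and placing just that one first achieves it.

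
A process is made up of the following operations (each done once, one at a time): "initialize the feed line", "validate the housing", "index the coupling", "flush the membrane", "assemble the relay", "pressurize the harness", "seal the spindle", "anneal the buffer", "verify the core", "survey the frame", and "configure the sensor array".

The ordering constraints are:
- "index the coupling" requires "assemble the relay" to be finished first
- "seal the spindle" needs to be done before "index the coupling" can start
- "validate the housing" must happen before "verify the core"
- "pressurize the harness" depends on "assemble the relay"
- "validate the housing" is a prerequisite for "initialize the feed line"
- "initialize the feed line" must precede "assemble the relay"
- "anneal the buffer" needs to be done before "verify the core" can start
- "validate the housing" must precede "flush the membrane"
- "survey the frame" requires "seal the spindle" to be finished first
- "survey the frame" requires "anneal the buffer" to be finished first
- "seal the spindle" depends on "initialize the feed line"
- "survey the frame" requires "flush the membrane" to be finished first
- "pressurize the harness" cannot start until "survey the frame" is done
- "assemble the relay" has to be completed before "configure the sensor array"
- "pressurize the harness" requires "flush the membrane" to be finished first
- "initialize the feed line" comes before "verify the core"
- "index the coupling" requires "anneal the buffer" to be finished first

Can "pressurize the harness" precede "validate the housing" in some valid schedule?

No

The constraints give a chain "validate the housing" → "flush the membrane" → "pressurize the harness", which forces "validate the housing" before "pressurize the harness".
So no valid ordering can have "pressurize the harness" before "validate the housing".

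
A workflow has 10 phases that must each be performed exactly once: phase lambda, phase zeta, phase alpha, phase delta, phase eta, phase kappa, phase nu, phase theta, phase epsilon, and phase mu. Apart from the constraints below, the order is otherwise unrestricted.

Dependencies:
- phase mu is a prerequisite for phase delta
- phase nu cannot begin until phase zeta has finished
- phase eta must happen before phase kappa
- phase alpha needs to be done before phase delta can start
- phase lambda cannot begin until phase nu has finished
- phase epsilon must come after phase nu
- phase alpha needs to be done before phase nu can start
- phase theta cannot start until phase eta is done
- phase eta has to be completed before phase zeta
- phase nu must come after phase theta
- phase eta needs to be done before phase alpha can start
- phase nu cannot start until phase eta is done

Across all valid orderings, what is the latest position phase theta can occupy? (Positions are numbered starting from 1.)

7

Every phase that must follow phase theta has to come after it. Tracing all chains starting from phase theta, those phases are: phase lambda, phase nu, phase epsilon — 3 in total.
With 3 mandatory successors out of 10 phases total, the latest slot for phase theta is 10−3 = 7, and it's reachable by doing all non-successors before phase theta.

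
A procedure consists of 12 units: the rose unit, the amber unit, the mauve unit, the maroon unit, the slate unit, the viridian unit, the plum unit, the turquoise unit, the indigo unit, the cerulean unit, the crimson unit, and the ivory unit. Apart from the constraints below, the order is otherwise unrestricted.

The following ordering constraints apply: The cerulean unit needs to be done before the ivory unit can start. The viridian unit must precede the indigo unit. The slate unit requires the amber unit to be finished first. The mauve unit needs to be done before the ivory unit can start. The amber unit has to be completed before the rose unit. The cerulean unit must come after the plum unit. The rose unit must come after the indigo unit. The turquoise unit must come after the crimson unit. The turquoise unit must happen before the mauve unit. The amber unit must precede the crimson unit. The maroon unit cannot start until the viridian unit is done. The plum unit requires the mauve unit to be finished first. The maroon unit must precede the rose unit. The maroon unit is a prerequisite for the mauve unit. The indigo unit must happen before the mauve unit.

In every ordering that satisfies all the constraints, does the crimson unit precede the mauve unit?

Yes

There is a constraint chain the crimson unit → the turquoise unit → the mauve unit.
That forces the crimson unit before the mauve unit in every valid schedule.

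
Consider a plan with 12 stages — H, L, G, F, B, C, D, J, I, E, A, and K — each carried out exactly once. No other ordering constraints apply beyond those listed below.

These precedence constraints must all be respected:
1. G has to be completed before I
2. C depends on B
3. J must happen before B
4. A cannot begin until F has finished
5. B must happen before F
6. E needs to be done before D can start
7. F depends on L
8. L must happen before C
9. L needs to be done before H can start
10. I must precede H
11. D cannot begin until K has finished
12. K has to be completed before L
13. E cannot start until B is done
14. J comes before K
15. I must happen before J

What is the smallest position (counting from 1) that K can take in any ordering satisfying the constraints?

Working backwards through the constraints from K, its full set of required predecessors is G, J, I — 3 of them.
So at minimum 3 stages come before K, putting K no earlier than position 4. That position is achievable by scheduling exactly those predecessors first.

4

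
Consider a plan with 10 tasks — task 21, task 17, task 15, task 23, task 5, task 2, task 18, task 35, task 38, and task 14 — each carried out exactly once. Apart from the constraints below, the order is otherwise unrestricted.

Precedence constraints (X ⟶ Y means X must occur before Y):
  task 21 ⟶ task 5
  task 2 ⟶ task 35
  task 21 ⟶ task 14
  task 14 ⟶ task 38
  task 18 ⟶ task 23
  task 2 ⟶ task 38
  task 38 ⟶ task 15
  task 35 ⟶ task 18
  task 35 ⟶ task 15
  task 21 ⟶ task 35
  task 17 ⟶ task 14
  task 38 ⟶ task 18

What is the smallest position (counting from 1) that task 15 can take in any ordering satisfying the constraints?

Working backwards through the constraints from task 15, its full set of required predecessors is task 21, task 17, task 2, task 35, task 38, task 14 — 6 of them.
With 6 mandatory predecessors, the earliest task 15 can sit is position 6+1 = 7, and placing just those 6 first achieves it.

7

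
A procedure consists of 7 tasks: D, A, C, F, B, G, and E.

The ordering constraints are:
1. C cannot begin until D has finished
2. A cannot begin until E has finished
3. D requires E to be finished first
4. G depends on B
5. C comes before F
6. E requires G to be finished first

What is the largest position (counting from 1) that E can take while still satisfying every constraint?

3

Following every chain forward from E, the tasks that must come later are D, A, C, F — 4 of them.
With 4 mandatory successors out of 7 tasks total, the latest slot for E is 7−4 = 3, and it's reachable by doing all non-successors before E.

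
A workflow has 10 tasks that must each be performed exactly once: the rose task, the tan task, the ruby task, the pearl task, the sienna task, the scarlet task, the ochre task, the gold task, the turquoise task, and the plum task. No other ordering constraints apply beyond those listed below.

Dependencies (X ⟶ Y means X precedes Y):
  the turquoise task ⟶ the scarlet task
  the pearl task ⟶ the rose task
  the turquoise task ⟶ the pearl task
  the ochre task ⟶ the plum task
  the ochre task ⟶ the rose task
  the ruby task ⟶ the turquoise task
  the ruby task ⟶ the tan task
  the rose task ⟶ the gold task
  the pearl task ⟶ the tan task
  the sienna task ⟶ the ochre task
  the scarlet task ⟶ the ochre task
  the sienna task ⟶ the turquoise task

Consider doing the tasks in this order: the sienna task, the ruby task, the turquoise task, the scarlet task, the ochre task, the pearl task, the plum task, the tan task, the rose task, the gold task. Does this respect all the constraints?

Checking each listed constraint against this order: for instance, the ruby task is in position 2 and the tan task in position 8, so that constraint holds — and the remaining constraints check out the same way.

Yes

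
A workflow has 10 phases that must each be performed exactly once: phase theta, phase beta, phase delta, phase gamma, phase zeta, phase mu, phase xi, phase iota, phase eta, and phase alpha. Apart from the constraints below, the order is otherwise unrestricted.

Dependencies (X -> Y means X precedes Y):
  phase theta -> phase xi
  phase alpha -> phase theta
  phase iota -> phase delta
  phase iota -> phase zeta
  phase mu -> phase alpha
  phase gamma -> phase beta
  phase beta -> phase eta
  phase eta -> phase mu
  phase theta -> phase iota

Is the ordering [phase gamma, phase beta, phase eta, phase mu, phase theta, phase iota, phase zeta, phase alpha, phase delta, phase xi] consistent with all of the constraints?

The sequence places phase theta ahead of phase alpha.
But one of the constraints requires phase alpha before phase theta, so this ordering violates it.

No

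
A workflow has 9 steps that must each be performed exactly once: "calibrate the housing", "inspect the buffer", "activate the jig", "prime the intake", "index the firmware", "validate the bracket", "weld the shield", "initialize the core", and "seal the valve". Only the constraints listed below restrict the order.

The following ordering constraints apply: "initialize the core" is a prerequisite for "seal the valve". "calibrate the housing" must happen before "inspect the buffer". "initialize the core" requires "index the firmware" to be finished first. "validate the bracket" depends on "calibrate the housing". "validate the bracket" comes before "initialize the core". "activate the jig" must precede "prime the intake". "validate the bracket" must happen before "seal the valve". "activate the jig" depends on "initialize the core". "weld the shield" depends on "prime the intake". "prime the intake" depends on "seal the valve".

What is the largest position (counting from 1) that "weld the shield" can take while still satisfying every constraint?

No constraint forces any step after "weld the shield", so it can be placed last, in position 9.

9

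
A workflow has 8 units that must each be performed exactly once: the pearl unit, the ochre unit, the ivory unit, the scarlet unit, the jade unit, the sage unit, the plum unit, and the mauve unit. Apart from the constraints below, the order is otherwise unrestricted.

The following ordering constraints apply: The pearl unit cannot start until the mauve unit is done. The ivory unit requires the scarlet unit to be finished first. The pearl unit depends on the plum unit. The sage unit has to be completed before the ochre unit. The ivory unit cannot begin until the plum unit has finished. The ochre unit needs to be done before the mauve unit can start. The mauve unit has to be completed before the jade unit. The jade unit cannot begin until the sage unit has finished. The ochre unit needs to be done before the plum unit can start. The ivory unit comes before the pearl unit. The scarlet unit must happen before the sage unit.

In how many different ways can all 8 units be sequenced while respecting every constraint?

The scarlet unit is the only unit with nothing required before it, so every ordering starts there.
Enumerating by repeatedly choosing an available unit (one whose prerequisites are all placed) gives 9 distinct complete orderings.

9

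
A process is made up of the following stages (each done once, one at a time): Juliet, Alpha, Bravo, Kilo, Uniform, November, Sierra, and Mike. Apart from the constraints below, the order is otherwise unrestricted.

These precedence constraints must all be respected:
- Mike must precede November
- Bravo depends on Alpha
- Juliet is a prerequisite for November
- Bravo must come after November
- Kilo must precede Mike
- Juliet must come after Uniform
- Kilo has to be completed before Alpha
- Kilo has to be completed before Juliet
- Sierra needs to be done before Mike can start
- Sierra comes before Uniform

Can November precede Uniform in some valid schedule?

No

Following Uniform → Juliet → November, Uniform must precede November in every valid ordering.
Hence November can never be scheduled before Uniform.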